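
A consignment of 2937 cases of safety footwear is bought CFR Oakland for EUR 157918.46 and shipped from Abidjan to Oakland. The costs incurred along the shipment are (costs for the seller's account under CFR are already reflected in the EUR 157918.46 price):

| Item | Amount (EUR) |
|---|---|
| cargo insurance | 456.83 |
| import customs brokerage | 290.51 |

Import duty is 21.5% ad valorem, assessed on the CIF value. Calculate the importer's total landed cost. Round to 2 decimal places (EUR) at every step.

Total landed cost: EUR 192716.49

CFR: the seller pays costs through ocean freight to the destination port, but not insurance.
CIF value = CFR price + insurance = 157918.46 + 456.83 = 158375.29
Import duty = 158375.29 × 21.5% = 34050.69
Buyer bears: insurance 456.83 + brokerage 290.51 + duty 34050.69 = 34798.03
Landed cost = invoice 157918.46 + 34798.03 = 192716.49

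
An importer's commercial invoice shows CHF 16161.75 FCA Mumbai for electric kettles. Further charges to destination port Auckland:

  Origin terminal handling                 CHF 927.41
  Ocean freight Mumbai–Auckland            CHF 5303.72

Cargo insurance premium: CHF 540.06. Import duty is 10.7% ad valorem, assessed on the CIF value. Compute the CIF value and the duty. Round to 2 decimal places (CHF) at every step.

CIF value: CHF 22932.94; import duty: CHF 2453.82

CIF = FCA price + pre-shipment costs + freight + insurance
CIF = 16161.75 + 927.41 + 5303.72 + 540.06 = 22932.94
Import duty = 22932.94 × 10.7% = 2453.82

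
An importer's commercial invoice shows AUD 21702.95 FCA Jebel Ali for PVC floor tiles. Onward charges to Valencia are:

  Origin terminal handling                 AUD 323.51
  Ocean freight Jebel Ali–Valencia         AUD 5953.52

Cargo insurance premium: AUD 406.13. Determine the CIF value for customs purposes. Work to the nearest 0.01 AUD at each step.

CIF = FCA price + pre-shipment costs + freight + insurance
CIF = 21702.95 + 323.51 + 5953.52 + 406.13 = 28386.11

CIF value: AUD 28386.11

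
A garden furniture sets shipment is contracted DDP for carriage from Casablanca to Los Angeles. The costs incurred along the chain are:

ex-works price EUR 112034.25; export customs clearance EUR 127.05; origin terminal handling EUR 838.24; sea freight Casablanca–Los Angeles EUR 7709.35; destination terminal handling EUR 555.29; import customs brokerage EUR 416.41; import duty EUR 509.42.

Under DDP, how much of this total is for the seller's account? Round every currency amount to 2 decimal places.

Seller's account: EUR 122190.01

DDP: the seller bears all costs including import duty.
Seller's account: goods 112034.25 + export clearance 127.05 + origin terminal 838.24 + freight 7709.35 + destination terminal 555.29 + brokerage 416.41 + duty 509.42 = 122190.01
Buyer's account: 0.00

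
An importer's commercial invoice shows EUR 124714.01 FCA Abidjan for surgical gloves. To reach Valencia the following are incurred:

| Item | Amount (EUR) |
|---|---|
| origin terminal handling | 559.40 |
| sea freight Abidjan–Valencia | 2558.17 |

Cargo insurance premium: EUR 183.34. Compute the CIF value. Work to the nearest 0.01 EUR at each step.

CIF = FCA price + pre-shipment costs + freight + insurance
CIF = 124714.01 + 559.40 + 2558.17 + 183.34 = 128014.92

CIF value: EUR 128014.92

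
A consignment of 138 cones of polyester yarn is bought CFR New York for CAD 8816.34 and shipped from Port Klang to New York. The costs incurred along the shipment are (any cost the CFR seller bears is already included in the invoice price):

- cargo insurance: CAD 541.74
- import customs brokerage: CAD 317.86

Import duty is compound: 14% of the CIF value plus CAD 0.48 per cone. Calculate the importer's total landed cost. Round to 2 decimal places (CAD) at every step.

Total landed cost: CAD 11052.31

CFR: the seller pays costs through ocean freight to the destination port, but not insurance.
CIF value = CFR price + insurance = 8816.34 + 541.74 = 9358.08
Ad valorem component: 9358.08 × 14% = 1310.13
Specific component: 138 × 0.48 = 66.24
Import duty = 1310.13 + 66.24 = 1376.37
Buyer bears: insurance 541.74 + brokerage 317.86 + duty 1376.37 = 2235.97
Landed cost = invoice 8816.34 + 2235.97 = 11052.31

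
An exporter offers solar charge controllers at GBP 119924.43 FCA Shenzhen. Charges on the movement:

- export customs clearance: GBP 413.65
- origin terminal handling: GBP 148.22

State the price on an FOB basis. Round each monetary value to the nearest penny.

Not relevant to the conversion: export clearance — on the seller under both FCA and FOB; already in the FCA price and stays in the FOB price.
From FCA to FOB, the seller additionally bears: origin terminal.
FOB price = 119924.43 + 148.22 = 120072.65

FOB price: GBP 120072.65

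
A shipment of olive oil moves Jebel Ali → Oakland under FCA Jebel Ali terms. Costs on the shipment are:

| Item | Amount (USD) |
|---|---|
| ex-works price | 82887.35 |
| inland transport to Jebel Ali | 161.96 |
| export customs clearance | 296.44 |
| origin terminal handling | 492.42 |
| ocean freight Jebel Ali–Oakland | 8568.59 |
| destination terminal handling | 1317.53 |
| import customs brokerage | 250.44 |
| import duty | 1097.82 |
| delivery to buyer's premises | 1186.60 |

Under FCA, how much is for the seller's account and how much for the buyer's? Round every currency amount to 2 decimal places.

FCA: the seller delivers export-cleared goods to the carrier; the buyer bears costs from that point.
Seller's account: goods 82887.35 + inland to port 161.96 + export clearance 296.44 = 83345.75
Buyer's account: origin terminal 492.42 + freight 8568.59 + destination terminal 1317.53 + brokerage 250.44 + duty 1097.82 + delivery 1186.60 = 12913.40

Seller: USD 83345.75; buyer: USD 12913.40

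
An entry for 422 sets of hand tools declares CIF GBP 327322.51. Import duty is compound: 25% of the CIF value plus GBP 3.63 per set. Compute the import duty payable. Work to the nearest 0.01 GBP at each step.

Ad valorem component: 327322.51 × 25% = 81830.63
Specific component: 422 × 3.63 = 1531.86
Import duty = 81830.63 + 1531.86 = 83362.49

Import duty: GBP 83362.49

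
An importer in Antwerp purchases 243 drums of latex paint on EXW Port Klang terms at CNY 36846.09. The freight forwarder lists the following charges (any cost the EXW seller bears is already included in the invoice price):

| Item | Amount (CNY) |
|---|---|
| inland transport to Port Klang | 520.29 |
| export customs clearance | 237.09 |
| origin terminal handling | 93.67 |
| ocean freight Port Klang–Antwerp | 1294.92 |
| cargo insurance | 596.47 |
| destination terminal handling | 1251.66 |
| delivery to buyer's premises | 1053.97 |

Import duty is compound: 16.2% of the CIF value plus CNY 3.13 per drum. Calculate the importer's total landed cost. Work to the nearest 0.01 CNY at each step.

EXW: the seller makes goods available at their premises; the buyer bears all onward costs.
CIF value = EXW price + inland to port + export clearance + origin terminal + freight + insurance = 36846.09 + 520.29 + 237.09 + 93.67 + 1294.92 + 596.47 = 39588.53
Ad valorem component: 39588.53 × 16.2% = 6413.34
Specific component: 243 × 3.13 = 760.59
Import duty = 6413.34 + 760.59 = 7173.93
Buyer bears: inland to port 520.29 + export clearance 237.09 + origin terminal 93.67 + freight 1294.92 + insurance 596.47 + destination terminal 1251.66 + delivery 1053.97 + duty 7173.93 = 12222.00
Landed cost = invoice 36846.09 + 12222.00 = 49068.09

Total landed cost: CNY 49068.09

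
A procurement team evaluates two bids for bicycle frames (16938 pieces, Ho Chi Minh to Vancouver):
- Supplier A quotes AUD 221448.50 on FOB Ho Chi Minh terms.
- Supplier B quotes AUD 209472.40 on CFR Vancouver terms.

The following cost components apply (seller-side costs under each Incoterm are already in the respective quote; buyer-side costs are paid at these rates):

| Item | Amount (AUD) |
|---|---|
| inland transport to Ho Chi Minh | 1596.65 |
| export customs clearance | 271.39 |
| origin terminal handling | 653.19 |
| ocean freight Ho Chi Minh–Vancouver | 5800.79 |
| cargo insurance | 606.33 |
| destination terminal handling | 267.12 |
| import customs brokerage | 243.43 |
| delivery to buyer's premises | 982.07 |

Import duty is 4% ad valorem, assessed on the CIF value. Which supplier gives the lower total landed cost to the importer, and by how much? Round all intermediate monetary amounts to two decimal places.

Supplier B is cheaper by AUD 18487.96

Supplier A (FOB):
CIF value = FOB price + freight + insurance = 221448.50 + 5800.79 + 606.33 = 227855.62
Import duty = 227855.62 × 4% = 9114.22
Buyer bears (A): 5800.79 + 606.33 + 267.12 + 243.43 + 982.07 = 7899.74
Landed cost (A) = invoice 221448.50 + 7899.74 + duty 9114.22 = 238462.46
Supplier B (CFR):
CIF value = CFR price + insurance = 209472.40 + 606.33 = 210078.73
Import duty = 210078.73 × 4% = 8403.15
Buyer bears (B): 606.33 + 267.12 + 243.43 + 982.07 = 2098.95
Landed cost (B) = invoice 209472.40 + 2098.95 + duty 8403.15 = 219974.50
Difference = |238462.46 − 219974.50| = 18487.96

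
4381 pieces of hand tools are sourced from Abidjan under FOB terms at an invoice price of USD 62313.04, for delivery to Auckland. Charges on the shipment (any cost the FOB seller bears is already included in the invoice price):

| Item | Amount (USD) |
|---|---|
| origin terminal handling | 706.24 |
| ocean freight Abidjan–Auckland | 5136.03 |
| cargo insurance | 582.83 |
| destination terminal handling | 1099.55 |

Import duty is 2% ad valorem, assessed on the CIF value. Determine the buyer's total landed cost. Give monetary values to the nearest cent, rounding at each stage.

FOB: the seller bears costs until goods are on board at the origin port; the buyer bears freight, insurance and all costs thereafter.
Already in the invoice (seller's account under FOB): origin terminal — exclude.
CIF value = FOB price + freight + insurance = 62313.04 + 5136.03 + 582.83 = 68031.90
Import duty = 68031.90 × 2% = 1360.64
Buyer bears: freight 5136.03 + insurance 582.83 + destination terminal 1099.55 + duty 1360.64 = 8179.05
Landed cost = invoice 62313.04 + 8179.05 = 70492.09

Total landed cost: USD 70492.09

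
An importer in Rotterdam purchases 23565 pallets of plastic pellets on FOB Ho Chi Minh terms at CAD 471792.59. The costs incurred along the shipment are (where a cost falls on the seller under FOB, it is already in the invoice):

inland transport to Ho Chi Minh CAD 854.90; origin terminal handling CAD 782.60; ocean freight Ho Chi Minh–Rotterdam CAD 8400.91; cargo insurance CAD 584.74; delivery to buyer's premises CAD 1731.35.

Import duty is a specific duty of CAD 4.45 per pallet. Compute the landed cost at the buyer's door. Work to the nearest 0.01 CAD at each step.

FOB: the seller bears costs until goods are on board at the origin port; the buyer bears freight, insurance and all costs thereafter.
Already in the invoice (seller's account under FOB): inland to port, origin terminal — exclude.
CIF value = FOB price + freight + insurance = 471792.59 + 8400.91 + 584.74 = 480778.24
Import duty = 23565 × 4.45 = 104864.25
Buyer bears: freight 8400.91 + insurance 584.74 + delivery 1731.35 + duty 104864.25 = 115581.25
Landed cost = invoice 471792.59 + 115581.25 = 587373.84

Total landed cost: CAD 587373.84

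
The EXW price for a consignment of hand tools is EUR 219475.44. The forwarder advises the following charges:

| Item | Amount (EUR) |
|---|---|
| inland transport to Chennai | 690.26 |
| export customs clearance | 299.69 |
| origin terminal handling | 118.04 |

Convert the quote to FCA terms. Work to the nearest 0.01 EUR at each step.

Not relevant to the conversion: origin terminal — on the buyer under both terms; not part of either seller's price.
From EXW to FCA, the seller additionally bears: inland to port, export clearance.
FCA price = 219475.44 + 690.26 + 299.69 = 220465.39

FCA price: EUR 220465.39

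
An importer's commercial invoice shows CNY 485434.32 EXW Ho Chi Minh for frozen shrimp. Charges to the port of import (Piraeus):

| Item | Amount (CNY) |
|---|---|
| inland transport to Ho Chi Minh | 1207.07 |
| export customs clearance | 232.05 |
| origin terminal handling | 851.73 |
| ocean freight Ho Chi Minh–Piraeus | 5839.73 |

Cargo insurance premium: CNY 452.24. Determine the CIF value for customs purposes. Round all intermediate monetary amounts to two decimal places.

CIF value: CNY 494017.14

CIF = EXW price + pre-shipment costs + freight + insurance
CIF = 485434.32 + 1207.07 + 232.05 + 851.73 + 5839.73 + 452.24 = 494017.14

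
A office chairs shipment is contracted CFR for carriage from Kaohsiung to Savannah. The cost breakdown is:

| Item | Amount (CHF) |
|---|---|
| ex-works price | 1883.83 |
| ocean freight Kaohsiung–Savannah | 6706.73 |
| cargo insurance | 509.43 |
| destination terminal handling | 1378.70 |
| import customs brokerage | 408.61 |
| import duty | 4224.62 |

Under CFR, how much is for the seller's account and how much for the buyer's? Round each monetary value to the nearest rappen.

Seller: CHF 8590.56; buyer: CHF 6521.36

CFR: the seller pays costs through ocean freight to the destination port, but not insurance.
Seller's account: goods 1883.83 + freight 6706.73 = 8590.56
Buyer's account: insurance 509.43 + destination terminal 1378.70 + brokerage 408.61 + duty 4224.62 = 6521.36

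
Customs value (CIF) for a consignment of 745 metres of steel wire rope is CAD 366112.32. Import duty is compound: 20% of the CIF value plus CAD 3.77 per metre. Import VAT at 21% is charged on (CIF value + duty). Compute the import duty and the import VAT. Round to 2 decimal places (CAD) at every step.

Ad valorem component: 366112.32 × 20% = 73222.46
Specific component: 745 × 3.77 = 2808.65
Import duty = 73222.46 + 2808.65 = 76031.11
VAT base = CIF + duty = 366112.32 + 76031.11 = 442143.43
Import VAT = 442143.43 × 21% = 92850.12

Import duty: CAD 76031.11; import VAT: CAD 92850.12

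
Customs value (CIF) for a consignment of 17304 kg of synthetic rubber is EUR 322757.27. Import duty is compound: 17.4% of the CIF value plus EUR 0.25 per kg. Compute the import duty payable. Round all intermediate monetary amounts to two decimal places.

Import duty: EUR 60485.76

Ad valorem component: 322757.27 × 17.4% = 56159.76
Specific component: 17304 × 0.25 = 4326.00
Import duty = 56159.76 + 4326.00 = 60485.76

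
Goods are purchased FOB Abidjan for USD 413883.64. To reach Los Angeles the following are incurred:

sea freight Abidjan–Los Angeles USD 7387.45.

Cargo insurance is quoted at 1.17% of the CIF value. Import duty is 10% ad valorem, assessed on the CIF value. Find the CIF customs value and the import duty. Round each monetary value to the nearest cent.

Let C be the CIF value. C = FOB price + freight + 1.17% × C
C − 1.17% × C = 413883.64 + 7387.45
0.9883 × C = 421271.09
C = 421271.09 / 0.9883 = 426258.31
Insurance premium = 1.17% × 426258.31 = 4987.22
Import duty = 426258.31 × 10% = 42625.83

CIF value: USD 426258.31; import duty: USD 42625.83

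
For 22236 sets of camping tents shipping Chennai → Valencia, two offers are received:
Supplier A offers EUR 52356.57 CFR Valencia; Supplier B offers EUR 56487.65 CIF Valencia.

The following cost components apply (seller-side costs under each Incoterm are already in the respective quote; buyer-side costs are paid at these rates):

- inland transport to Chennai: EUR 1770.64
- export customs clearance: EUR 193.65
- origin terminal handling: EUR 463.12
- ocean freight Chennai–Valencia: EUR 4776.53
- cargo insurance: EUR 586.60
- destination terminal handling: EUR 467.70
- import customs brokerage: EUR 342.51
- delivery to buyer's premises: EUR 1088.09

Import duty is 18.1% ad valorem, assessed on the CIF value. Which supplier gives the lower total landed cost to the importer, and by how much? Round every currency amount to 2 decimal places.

Supplier A (CFR):
CIF value = CFR price + insurance = 52356.57 + 586.60 = 52943.17
Import duty = 52943.17 × 18.1% = 9582.71
Buyer bears (A): 586.60 + 467.70 + 342.51 + 1088.09 = 2484.90
Landed cost (A) = invoice 52356.57 + 2484.90 + duty 9582.71 = 64424.18
Supplier B (CIF):
The CIF price already equals the CIF value: 56487.65
Import duty = 56487.65 × 18.1% = 10224.26
Buyer bears (B): 467.70 + 342.51 + 1088.09 = 1898.30
Landed cost (B) = invoice 56487.65 + 1898.30 + duty 10224.26 = 68610.21
Difference = |64424.18 − 68610.21| = 4186.03

Supplier A is cheaper by EUR 4186.03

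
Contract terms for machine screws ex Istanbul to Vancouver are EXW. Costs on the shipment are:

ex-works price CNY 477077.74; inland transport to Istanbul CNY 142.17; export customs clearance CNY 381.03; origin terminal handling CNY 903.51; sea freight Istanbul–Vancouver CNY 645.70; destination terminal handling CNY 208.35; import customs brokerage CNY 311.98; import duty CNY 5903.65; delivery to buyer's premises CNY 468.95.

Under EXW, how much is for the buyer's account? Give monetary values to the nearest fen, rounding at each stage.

Buyer's account: CNY 8965.34

EXW: the seller makes goods available at their premises; the buyer bears all onward costs.
Seller's account: goods 477077.74 = 477077.74
Buyer's account: inland to port 142.17 + export clearance 381.03 + origin terminal 903.51 + freight 645.70 + destination terminal 208.35 + brokerage 311.98 + duty 5903.65 + delivery 468.95 = 8965.34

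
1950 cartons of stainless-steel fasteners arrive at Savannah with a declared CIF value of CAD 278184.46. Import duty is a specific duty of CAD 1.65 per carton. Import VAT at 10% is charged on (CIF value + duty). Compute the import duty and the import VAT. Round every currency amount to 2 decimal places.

Import duty = 1950 × 1.65 = 3217.50
VAT base = CIF + duty = 278184.46 + 3217.50 = 281401.96
Import VAT = 281401.96 × 10% = 28140.20

Import duty: CAD 3217.50; import VAT: CAD 28140.20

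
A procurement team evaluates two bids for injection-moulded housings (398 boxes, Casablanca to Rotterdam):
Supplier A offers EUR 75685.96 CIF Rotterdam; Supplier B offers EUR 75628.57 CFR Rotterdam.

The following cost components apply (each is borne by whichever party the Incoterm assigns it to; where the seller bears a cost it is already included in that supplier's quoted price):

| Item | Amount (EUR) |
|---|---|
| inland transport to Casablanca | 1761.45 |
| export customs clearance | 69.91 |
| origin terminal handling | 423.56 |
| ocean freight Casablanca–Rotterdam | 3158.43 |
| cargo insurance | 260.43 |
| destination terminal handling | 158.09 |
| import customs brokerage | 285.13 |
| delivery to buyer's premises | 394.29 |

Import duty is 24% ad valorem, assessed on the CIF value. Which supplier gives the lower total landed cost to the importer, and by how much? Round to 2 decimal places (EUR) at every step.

Supplier A is cheaper by EUR 251.77

Supplier A (CIF):
The CIF price already equals the CIF value: 75685.96
Import duty = 75685.96 × 24% = 18164.63
Buyer bears (A): 158.09 + 285.13 + 394.29 = 837.51
Landed cost (A) = invoice 75685.96 + 837.51 + duty 18164.63 = 94688.10
Supplier B (CFR):
CIF value = CFR price + insurance = 75628.57 + 260.43 = 75889.00
Import duty = 75889.00 × 24% = 18213.36
Buyer bears (B): 260.43 + 158.09 + 285.13 + 394.29 = 1097.94
Landed cost (B) = invoice 75628.57 + 1097.94 + duty 18213.36 = 94939.87
Difference = |94688.10 − 94939.87| = 251.77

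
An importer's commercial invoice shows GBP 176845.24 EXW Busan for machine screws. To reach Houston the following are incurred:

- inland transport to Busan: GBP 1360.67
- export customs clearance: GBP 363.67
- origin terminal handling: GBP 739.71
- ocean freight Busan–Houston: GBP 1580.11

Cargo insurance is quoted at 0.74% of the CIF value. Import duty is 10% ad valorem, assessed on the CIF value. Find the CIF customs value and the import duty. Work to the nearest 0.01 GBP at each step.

Let C be the CIF value. C = EXW price + pre-shipment costs + freight + 0.74% × C
C − 0.74% × C = 176845.24 + 1360.67 + 363.67 + 739.71 + 1580.11
0.9926 × C = 180889.40
C = 180889.40 / 0.9926 = 182237.96
Insurance premium = 0.74% × 182237.96 = 1348.56
Import duty = 182237.96 × 10% = 18223.80

CIF value: GBP 182237.96; import duty: GBP 18223.80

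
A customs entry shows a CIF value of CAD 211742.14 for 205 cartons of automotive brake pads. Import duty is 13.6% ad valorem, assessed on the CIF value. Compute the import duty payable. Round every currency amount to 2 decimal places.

Import duty: CAD 28796.93

Import duty = 211742.14 × 13.6% = 28796.93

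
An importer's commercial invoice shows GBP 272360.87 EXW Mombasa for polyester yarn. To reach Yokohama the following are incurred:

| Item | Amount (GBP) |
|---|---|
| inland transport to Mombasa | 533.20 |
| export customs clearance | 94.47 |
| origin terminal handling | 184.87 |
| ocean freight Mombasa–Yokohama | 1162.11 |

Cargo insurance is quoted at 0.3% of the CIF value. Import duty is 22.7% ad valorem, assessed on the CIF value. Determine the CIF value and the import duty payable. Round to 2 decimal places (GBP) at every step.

Let C be the CIF value. C = EXW price + pre-shipment costs + freight + 0.3% × C
C − 0.3% × C = 272360.87 + 533.20 + 94.47 + 184.87 + 1162.11
0.997 × C = 274335.52
C = 274335.52 / 0.997 = 275161.00
Insurance premium = 0.3% × 275161.00 = 825.48
Import duty = 275161.00 × 22.7% = 62461.55

CIF value: GBP 275161.00; import duty: GBP 62461.55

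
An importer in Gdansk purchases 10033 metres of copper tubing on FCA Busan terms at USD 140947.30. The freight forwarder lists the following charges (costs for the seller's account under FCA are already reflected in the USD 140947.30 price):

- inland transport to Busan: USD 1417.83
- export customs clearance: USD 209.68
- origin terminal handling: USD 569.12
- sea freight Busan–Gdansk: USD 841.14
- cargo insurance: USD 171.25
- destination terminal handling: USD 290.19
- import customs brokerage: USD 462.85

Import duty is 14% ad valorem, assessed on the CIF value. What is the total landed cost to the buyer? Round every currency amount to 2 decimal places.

Total landed cost: USD 163235.88

FCA: the seller delivers export-cleared goods to the carrier; the buyer bears costs from that point.
Already in the invoice (seller's account under FCA): inland to port, export clearance — exclude.
CIF value = FCA price + origin terminal + freight + insurance = 140947.30 + 569.12 + 841.14 + 171.25 = 142528.81
Import duty = 142528.81 × 14% = 19954.03
Buyer bears: origin terminal 569.12 + freight 841.14 + insurance 171.25 + destination terminal 290.19 + brokerage 462.85 + duty 19954.03 = 22288.58
Landed cost = invoice 140947.30 + 22288.58 = 163235.88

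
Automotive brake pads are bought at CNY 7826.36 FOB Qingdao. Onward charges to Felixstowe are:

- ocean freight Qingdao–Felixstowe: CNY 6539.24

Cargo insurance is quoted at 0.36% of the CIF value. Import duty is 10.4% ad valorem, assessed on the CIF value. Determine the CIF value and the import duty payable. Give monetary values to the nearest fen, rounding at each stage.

Let C be the CIF value. C = FOB price + freight + 0.36% × C
C − 0.36% × C = 7826.36 + 6539.24
0.9964 × C = 14365.60
C = 14365.60 / 0.9964 = 14417.50
Insurance premium = 0.36% × 14417.50 = 51.90
Import duty = 14417.50 × 10.4% = 1499.42

CIF value: CNY 14417.50; import duty: CNY 1499.42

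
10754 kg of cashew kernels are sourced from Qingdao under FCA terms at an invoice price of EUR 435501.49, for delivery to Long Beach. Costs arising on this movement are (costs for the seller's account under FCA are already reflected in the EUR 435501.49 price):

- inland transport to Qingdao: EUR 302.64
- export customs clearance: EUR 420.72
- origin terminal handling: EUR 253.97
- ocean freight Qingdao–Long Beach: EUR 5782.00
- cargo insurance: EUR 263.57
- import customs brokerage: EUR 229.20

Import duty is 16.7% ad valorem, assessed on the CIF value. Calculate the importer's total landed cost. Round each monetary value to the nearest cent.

FCA: the seller delivers export-cleared goods to the carrier; the buyer bears costs from that point.
Already in the invoice (seller's account under FCA): inland to port, export clearance — exclude.
CIF value = FCA price + origin terminal + freight + insurance = 435501.49 + 253.97 + 5782.00 + 263.57 = 441801.03
Import duty = 441801.03 × 16.7% = 73780.77
Buyer bears: origin terminal 253.97 + freight 5782.00 + insurance 263.57 + brokerage 229.20 + duty 73780.77 = 80309.51
Landed cost = invoice 435501.49 + 80309.51 = 515811.00

Total landed cost: EUR 515811.00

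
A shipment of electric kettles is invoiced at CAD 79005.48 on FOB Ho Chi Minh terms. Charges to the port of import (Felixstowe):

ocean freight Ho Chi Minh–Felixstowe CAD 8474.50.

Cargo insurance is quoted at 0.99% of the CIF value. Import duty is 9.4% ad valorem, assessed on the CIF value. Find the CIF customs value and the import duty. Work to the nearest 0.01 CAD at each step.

Let C be the CIF value. C = FOB price + freight + 0.99% × C
C − 0.99% × C = 79005.48 + 8474.50
0.9901 × C = 87479.98
C = 87479.98 / 0.9901 = 88354.69
Insurance premium = 0.99% × 88354.69 = 874.71
Import duty = 88354.69 × 9.4% = 8305.34

CIF value: CAD 88354.69; import duty: CAD 8305.34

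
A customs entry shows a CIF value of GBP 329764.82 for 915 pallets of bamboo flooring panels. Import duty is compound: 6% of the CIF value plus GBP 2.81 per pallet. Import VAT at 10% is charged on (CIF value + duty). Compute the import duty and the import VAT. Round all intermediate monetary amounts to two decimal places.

Import duty: GBP 22357.04; import VAT: GBP 35212.19

Ad valorem component: 329764.82 × 6% = 19785.89
Specific component: 915 × 2.81 = 2571.15
Import duty = 19785.89 + 2571.15 = 22357.04
VAT base = CIF + duty = 329764.82 + 22357.04 = 352121.86
Import VAT = 352121.86 × 10% = 35212.19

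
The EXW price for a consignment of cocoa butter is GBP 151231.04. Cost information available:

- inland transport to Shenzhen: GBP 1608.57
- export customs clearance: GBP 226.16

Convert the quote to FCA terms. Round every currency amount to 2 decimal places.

FCA price: GBP 153065.77

From EXW to FCA, the seller additionally bears: inland to port, export clearance.
FCA price = 151231.04 + 1608.57 + 226.16 = 153065.77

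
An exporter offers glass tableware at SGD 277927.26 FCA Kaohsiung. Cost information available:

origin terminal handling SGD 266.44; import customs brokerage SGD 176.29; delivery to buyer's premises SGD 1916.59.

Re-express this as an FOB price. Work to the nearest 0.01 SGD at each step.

FOB price: SGD 278193.70

Not relevant to the conversion: brokerage, delivery — on the buyer under both terms; not part of either seller's price.
From FCA to FOB, the seller additionally bears: origin terminal.
FOB price = 277927.26 + 266.44 = 278193.70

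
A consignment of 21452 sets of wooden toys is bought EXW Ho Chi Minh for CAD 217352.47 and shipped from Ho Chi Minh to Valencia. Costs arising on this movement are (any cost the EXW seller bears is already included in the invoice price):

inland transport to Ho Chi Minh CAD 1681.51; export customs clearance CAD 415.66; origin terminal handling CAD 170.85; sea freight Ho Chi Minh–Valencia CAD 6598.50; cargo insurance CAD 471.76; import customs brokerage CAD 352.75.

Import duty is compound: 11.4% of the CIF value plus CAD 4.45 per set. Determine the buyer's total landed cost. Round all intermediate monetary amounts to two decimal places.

Total landed cost: CAD 348347.65

EXW: the seller makes goods available at their premises; the buyer bears all onward costs.
CIF value = EXW price + inland to port + export clearance + origin terminal + freight + insurance = 217352.47 + 1681.51 + 415.66 + 170.85 + 6598.50 + 471.76 = 226690.75
Ad valorem component: 226690.75 × 11.4% = 25842.75
Specific component: 21452 × 4.45 = 95461.40
Import duty = 25842.75 + 95461.40 = 121304.15
Buyer bears: inland to port 1681.51 + export clearance 415.66 + origin terminal 170.85 + freight 6598.50 + insurance 471.76 + brokerage 352.75 + duty 121304.15 = 130995.18
Landed cost = invoice 217352.47 + 130995.18 = 348347.65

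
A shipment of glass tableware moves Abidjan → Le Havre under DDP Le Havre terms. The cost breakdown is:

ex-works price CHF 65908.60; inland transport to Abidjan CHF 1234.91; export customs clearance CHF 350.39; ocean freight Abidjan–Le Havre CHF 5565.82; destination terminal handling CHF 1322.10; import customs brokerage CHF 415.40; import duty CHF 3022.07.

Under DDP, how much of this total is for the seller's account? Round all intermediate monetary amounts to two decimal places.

Seller's account: CHF 77819.29

DDP: the seller bears all costs including import duty.
Seller's account: goods 65908.60 + inland to port 1234.91 + export clearance 350.39 + freight 5565.82 + destination terminal 1322.10 + brokerage 415.40 + duty 3022.07 = 77819.29
Buyer's account: 0.00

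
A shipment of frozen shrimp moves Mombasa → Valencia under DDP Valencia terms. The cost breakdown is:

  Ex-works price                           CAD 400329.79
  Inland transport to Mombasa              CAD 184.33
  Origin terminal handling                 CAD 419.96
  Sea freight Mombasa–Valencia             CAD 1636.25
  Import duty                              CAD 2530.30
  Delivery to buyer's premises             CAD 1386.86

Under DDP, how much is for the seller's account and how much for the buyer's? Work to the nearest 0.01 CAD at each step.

DDP: the seller bears all costs including import duty.
Seller's account: goods 400329.79 + inland to port 184.33 + origin terminal 419.96 + freight 1636.25 + duty 2530.30 + delivery 1386.86 = 406487.49
Buyer's account: 0.00

Seller: CAD 406487.49; buyer: CAD 0.00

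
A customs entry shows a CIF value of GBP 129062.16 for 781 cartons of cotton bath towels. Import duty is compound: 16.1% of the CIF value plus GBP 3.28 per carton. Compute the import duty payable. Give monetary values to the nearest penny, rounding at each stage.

Ad valorem component: 129062.16 × 16.1% = 20779.01
Specific component: 781 × 3.28 = 2561.68
Import duty = 20779.01 + 2561.68 = 23340.69

Import duty: GBP 23340.69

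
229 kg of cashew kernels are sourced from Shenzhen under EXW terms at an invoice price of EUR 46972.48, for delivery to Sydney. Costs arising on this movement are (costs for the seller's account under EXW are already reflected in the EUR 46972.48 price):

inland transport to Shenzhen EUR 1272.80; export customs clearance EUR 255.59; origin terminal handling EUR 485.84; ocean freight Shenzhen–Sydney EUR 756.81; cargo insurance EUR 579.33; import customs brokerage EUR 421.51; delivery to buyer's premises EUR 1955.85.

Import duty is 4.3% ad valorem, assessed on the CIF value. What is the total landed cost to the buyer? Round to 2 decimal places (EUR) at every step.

EXW: the seller makes goods available at their premises; the buyer bears all onward costs.
CIF value = EXW price + inland to port + export clearance + origin terminal + freight + insurance = 46972.48 + 1272.80 + 255.59 + 485.84 + 756.81 + 579.33 = 50322.85
Import duty = 50322.85 × 4.3% = 2163.88
Buyer bears: inland to port 1272.80 + export clearance 255.59 + origin terminal 485.84 + freight 756.81 + insurance 579.33 + brokerage 421.51 + delivery 1955.85 + duty 2163.88 = 7891.61
Landed cost = invoice 46972.48 + 7891.61 = 54864.09

Total landed cost: EUR 54864.09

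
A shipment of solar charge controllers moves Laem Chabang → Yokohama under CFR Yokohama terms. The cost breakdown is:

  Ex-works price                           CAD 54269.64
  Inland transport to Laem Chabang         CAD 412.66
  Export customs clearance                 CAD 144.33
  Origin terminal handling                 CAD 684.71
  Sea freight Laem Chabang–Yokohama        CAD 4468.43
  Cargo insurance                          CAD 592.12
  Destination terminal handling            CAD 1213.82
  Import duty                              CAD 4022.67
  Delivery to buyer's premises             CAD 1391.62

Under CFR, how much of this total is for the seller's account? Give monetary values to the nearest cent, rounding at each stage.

CFR: the seller pays costs through ocean freight to the destination port, but not insurance.
Seller's account: goods 54269.64 + inland to port 412.66 + export clearance 144.33 + origin terminal 684.71 + freight 4468.43 = 59979.77
Buyer's account: insurance 592.12 + destination terminal 1213.82 + duty 4022.67 + delivery 1391.62 = 7220.23

Seller's account: CAD 59979.77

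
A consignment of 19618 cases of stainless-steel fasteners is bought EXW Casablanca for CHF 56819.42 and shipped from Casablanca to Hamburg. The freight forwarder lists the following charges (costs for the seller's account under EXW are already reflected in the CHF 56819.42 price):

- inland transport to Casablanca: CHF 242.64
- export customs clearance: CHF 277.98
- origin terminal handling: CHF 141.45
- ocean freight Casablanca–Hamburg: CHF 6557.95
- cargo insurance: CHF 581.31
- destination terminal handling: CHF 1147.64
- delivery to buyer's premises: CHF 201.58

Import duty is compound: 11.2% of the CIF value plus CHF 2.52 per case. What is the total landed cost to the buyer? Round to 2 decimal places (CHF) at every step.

Total landed cost: CHF 122644.85

EXW: the seller makes goods available at their premises; the buyer bears all onward costs.
CIF value = EXW price + inland to port + export clearance + origin terminal + freight + insurance = 56819.42 + 242.64 + 277.98 + 141.45 + 6557.95 + 581.31 = 64620.75
Ad valorem component: 64620.75 × 11.2% = 7237.52
Specific component: 19618 × 2.52 = 49437.36
Import duty = 7237.52 + 49437.36 = 56674.88
Buyer bears: inland to port 242.64 + export clearance 277.98 + origin terminal 141.45 + freight 6557.95 + insurance 581.31 + destination terminal 1147.64 + delivery 201.58 + duty 56674.88 = 65825.43
Landed cost = invoice 56819.42 + 65825.43 = 122644.85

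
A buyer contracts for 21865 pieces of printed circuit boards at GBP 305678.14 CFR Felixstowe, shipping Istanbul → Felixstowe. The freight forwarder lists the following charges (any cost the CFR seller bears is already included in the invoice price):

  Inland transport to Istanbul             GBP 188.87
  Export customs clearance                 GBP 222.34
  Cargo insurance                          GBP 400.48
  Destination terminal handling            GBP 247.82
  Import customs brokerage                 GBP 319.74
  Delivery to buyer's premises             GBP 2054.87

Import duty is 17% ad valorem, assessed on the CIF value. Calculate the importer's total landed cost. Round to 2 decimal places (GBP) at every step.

CFR: the seller pays costs through ocean freight to the destination port, but not insurance.
Already in the invoice (seller's account under CFR): inland to port, export clearance — exclude.
CIF value = CFR price + insurance = 305678.14 + 400.48 = 306078.62
Import duty = 306078.62 × 17% = 52033.37
Buyer bears: insurance 400.48 + destination terminal 247.82 + brokerage 319.74 + delivery 2054.87 + duty 52033.37 = 55056.28
Landed cost = invoice 305678.14 + 55056.28 = 360734.42

Total landed cost: GBP 360734.42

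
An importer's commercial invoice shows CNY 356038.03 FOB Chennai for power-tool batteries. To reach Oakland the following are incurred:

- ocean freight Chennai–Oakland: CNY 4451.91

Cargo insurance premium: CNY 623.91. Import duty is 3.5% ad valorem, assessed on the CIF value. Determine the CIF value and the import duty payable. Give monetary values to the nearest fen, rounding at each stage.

CIF value: CNY 361113.85; import duty: CNY 12638.98

CIF = FOB price + freight + insurance
CIF = 356038.03 + 4451.91 + 623.91 = 361113.85
Import duty = 361113.85 × 3.5% = 12638.98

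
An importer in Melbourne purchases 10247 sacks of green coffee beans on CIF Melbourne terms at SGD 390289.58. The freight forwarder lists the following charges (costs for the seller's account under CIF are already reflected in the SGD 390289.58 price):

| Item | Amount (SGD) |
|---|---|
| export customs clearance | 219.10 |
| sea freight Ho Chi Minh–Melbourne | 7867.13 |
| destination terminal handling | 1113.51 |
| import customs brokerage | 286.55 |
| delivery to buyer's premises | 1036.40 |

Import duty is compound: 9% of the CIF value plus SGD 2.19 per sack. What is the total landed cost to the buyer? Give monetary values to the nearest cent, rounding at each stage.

CIF: the seller pays costs through ocean freight and marine insurance to the destination port.
Already in the invoice (seller's account under CIF): export clearance, freight — exclude.
The CIF price already equals the CIF value: 390289.58
Ad valorem component: 390289.58 × 9% = 35126.06
Specific component: 10247 × 2.19 = 22440.93
Import duty = 35126.06 + 22440.93 = 57566.99
Buyer bears: destination terminal 1113.51 + brokerage 286.55 + delivery 1036.40 + duty 57566.99 = 60003.45
Landed cost = invoice 390289.58 + 60003.45 = 450293.03

Total landed cost: SGD 450293.03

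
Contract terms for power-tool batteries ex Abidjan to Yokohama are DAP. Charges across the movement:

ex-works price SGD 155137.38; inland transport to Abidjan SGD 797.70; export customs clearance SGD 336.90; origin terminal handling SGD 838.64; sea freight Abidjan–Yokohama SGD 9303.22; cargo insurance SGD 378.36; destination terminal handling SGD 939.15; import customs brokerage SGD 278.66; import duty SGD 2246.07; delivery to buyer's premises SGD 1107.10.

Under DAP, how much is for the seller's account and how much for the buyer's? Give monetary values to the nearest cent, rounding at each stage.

Seller: SGD 168838.45; buyer: SGD 2524.73

DAP: the seller bears all costs to the named destination except import duty and clearance.
Seller's account: goods 155137.38 + inland to port 797.70 + export clearance 336.90 + origin terminal 838.64 + freight 9303.22 + insurance 378.36 + destination terminal 939.15 + delivery 1107.10 = 168838.45
Buyer's account: brokerage 278.66 + duty 2246.07 = 2524.73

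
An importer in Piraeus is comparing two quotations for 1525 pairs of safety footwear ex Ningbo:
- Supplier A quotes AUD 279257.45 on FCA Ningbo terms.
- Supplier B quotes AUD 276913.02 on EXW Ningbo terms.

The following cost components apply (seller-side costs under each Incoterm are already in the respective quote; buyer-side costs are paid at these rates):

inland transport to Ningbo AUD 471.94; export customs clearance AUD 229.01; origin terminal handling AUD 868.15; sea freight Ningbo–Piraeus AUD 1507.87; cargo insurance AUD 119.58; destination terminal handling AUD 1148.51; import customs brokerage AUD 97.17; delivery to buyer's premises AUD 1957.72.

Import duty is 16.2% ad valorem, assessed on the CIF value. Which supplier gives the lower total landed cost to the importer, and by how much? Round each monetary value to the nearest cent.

Supplier B is cheaper by AUD 1909.72

Supplier A (FCA):
CIF value = FCA price + origin terminal + freight + insurance = 279257.45 + 868.15 + 1507.87 + 119.58 = 281753.05
Import duty = 281753.05 × 16.2% = 45643.99
Buyer bears (A): 868.15 + 1507.87 + 119.58 + 1148.51 + 97.17 + 1957.72 = 5699.00
Landed cost (A) = invoice 279257.45 + 5699.00 + duty 45643.99 = 330600.44
Supplier B (EXW):
CIF value = EXW price + inland to port + export clearance + origin terminal + freight + insurance = 276913.02 + 471.94 + 229.01 + 868.15 + 1507.87 + 119.58 = 280109.57
Import duty = 280109.57 × 16.2% = 45377.75
Buyer bears (B): 471.94 + 229.01 + 868.15 + 1507.87 + 119.58 + 1148.51 + 97.17 + 1957.72 = 6399.95
Landed cost (B) = invoice 276913.02 + 6399.95 + duty 45377.75 = 328690.72
Difference = |330600.44 − 328690.72| = 1909.72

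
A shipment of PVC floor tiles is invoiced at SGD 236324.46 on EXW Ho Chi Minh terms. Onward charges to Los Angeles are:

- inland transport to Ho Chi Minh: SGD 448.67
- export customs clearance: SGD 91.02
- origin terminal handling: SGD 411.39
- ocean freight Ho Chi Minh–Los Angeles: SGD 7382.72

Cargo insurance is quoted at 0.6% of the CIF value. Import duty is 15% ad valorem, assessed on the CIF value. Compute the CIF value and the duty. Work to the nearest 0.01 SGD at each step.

Let C be the CIF value. C = EXW price + pre-shipment costs + freight + 0.6% × C
C − 0.6% × C = 236324.46 + 448.67 + 91.02 + 411.39 + 7382.72
0.994 × C = 244658.26
C = 244658.26 / 0.994 = 246135.07
Insurance premium = 0.6% × 246135.07 = 1476.81
Import duty = 246135.07 × 15% = 36920.26

CIF value: SGD 246135.07; import duty: SGD 36920.26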